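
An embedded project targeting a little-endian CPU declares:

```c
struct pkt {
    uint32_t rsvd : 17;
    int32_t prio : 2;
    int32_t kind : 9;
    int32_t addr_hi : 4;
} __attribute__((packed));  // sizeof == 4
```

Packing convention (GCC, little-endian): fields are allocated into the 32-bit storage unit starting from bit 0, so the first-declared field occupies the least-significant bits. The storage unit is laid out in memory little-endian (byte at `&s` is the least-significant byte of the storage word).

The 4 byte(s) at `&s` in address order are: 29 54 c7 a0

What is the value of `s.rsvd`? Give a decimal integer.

[0]=0x29 [1]=0x54 [2]=0xc7 [3]=0xa0 (little-endian) → word 0xa0c75429
rsvd:17 @ bit 0 → (0xa0c75429>>0)&0x1ffff = 0x15429  ←
prio:2 @ bit 17 → (0xa0c75429>>17)&0x3 = 0x3
kind:9 @ bit 19 → (0xa0c75429>>19)&0x1ff = 0x18
addr_hi:4 @ bit 28 → (0xa0c75429>>28)&0xf = 0xa

87081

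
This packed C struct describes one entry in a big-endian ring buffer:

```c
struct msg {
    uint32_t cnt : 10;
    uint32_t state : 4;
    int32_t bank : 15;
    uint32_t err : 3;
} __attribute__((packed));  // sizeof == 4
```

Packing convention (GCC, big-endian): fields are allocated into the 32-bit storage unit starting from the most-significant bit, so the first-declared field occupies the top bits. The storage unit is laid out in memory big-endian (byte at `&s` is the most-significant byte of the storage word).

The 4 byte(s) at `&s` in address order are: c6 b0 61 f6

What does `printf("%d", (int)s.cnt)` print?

[0]=0xc6 [1]=0xb0 [2]=0x61 [3]=0xf6 (big-endian) → word 0xc6b061f6
cnt:10 @ bit 22 → (0xc6b061f6>>22)&0x3ff = 0x31a  ←
state:4 @ bit 18 → (0xc6b061f6>>18)&0xf = 0xc
bank:15 @ bit 3 → (0xc6b061f6>>3)&0x7fff = 0xc3e
err:3 @ bit 0 → (0xc6b061f6>>0)&0x7 = 0x6

794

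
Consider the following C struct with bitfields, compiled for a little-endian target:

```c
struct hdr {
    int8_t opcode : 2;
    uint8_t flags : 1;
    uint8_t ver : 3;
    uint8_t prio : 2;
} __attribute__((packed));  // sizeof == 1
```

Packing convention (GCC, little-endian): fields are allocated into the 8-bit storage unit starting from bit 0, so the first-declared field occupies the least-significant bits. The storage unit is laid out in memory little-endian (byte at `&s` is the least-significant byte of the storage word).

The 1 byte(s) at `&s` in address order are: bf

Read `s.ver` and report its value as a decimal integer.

[0]=0xbf (little-endian) → word 0xbf
opcode [0+:2] = (word>>0) & 0x3 = 3
flags [2+:1] = (word>>2) & 0x1 = 1
ver [3+:3] = (word>>3) & 0x7 = 7  ←
prio [6+:2] = (word>>6) & 0x3 = 2

7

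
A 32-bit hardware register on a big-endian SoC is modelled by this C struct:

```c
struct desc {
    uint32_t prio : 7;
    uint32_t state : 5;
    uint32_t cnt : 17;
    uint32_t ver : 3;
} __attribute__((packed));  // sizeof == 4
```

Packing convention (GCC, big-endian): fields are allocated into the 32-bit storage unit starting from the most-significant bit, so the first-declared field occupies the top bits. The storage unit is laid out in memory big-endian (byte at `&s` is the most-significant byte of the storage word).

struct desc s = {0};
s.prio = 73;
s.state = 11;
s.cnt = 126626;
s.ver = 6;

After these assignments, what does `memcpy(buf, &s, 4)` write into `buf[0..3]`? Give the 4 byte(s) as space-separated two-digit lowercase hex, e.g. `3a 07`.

92 bf 75 16

[25+:7] prio=73 & 0x7f = 0x49; word=0x92000000
[20+:5] state=11 & 0x1f = 0xb; word=0x92b00000
[3+:17] cnt=126626 & 0x1ffff = 0x1eea2; word=0x92bf7510
[0+:3] ver=6 & 0x7 = 0x6; word=0x92bf7516
word = 0x92bf7516 → big-endian bytes:
  [0]=0x92  [1]=0xbf  [2]=0x75  [3]=0x16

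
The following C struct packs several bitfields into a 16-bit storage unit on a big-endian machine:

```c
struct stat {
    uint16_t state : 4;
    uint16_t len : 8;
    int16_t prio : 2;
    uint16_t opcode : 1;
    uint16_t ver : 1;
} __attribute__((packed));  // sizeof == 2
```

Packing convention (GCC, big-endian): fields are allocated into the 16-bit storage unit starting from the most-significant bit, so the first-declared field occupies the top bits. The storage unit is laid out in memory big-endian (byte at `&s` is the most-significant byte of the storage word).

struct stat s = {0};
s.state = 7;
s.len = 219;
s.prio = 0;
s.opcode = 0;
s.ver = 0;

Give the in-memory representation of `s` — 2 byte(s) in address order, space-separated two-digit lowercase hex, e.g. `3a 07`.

state (4b) val=7 bits=0x7 at bit 12: 0x7000
len (8b) val=219 bits=0xdb at bit 4: 0x7db0
prio (2b) val=0 bits=0x0 at bit 2: 0x7db0
opcode (1b) val=0 bits=0x0 at bit 1: 0x7db0
ver (1b) val=0 bits=0x0 at bit 0: 0x7db0
word = 0x7db0 → big-endian bytes:
  [0]=0x7d  [1]=0xb0

7d b0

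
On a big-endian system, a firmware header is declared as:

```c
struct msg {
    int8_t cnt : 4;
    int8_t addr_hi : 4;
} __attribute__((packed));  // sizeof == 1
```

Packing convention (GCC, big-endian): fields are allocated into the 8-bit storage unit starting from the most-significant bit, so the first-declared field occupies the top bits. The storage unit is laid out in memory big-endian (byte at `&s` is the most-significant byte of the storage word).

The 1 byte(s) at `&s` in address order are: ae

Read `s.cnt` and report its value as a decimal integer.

-6

[0]=0xae (big-endian) → word 0xae
cnt [4+:4] = (word>>4) & 0xf = 10  ←
addr_hi [0+:4] = (word>>0) & 0xf = 14
cnt signed 4b, MSB=1: 10 - 16 = -6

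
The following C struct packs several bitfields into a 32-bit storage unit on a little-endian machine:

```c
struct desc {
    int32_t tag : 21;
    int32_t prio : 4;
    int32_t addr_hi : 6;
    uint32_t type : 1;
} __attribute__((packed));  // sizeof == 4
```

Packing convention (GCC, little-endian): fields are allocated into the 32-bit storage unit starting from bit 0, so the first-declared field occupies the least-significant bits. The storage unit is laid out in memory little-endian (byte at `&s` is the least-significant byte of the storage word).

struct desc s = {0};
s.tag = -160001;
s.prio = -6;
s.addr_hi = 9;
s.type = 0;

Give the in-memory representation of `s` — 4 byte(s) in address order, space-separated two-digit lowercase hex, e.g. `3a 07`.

ff 8e 5d 13

tag (21b) val=-160001 bits=0x1d8eff at bit 0: 0x001d8eff
prio (4b) val=-6 bits=0xa at bit 21: 0x015d8eff
addr_hi (6b) val=9 bits=0x9 at bit 25: 0x135d8eff
type (1b) val=0 bits=0x0 at bit 31: 0x135d8eff
word = 0x135d8eff → little-endian bytes:
  [0]=0xff  [1]=0x8e  [2]=0x5d  [3]=0x13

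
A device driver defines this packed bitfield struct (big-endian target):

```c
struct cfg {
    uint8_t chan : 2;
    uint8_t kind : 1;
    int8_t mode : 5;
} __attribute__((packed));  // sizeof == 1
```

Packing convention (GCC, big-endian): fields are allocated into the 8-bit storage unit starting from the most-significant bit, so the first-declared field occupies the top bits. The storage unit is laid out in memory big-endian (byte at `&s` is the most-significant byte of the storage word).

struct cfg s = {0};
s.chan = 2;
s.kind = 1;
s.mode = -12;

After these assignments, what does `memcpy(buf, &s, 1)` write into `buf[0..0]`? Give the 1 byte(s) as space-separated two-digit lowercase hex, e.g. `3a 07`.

chan:2 = 2 → 0x2 << 6 → word 0x80
kind:1 = 1 → 0x1 << 5 → word 0xa0
mode:5 = -12 → 0x14 << 0 → word 0xb4
word = 0xb4 → big-endian bytes:
  [0]=0xb4

b4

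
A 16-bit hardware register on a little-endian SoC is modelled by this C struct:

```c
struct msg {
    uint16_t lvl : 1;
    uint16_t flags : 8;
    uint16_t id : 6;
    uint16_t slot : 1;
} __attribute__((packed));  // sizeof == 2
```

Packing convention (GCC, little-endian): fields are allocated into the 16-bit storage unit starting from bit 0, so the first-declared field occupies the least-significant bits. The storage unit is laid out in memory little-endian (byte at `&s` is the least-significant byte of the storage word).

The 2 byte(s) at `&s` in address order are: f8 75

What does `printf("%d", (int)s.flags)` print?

[0]=0xf8 [1]=0x75 (little-endian) → word 0x75f8
lvl:1 @ bit 0 → (0x75f8>>0)&0x1 = 0x0
flags:8 @ bit 1 → (0x75f8>>1)&0xff = 0xfc  ←
id:6 @ bit 9 → (0x75f8>>9)&0x3f = 0x3a
slot:1 @ bit 15 → (0x75f8>>15)&0x1 = 0x0

252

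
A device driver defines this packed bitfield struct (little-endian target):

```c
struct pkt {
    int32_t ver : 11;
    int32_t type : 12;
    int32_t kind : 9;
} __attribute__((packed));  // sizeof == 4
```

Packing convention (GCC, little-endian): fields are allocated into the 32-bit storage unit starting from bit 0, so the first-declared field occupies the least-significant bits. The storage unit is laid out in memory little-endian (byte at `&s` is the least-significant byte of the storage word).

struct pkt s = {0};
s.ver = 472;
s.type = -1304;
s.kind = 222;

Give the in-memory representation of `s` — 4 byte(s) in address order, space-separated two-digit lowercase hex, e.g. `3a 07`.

d8 41 57 6f

ver:11 = 472 → 0x1d8 << 0 → word 0x000001d8
type:12 = -1304 → 0xae8 << 11 → word 0x005741d8
kind:9 = 222 → 0xde << 23 → word 0x6f5741d8
word = 0x6f5741d8 → little-endian bytes:
  [0]=0xd8  [1]=0x41  [2]=0x57  [3]=0x6f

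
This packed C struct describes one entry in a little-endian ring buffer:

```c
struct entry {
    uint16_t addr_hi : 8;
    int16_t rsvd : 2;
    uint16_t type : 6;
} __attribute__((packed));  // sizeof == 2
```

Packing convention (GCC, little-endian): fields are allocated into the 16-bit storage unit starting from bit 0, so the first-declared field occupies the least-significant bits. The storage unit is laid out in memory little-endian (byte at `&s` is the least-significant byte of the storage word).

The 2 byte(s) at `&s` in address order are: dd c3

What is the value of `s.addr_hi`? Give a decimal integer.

[0]=0xdd [1]=0xc3 (little-endian) → word 0xc3dd
addr_hi:8 @ bit 0 → (0xc3dd>>0)&0xff = 0xdd  ←
rsvd:2 @ bit 8 → (0xc3dd>>8)&0x3 = 0x3
type:6 @ bit 10 → (0xc3dd>>10)&0x3f = 0x30

221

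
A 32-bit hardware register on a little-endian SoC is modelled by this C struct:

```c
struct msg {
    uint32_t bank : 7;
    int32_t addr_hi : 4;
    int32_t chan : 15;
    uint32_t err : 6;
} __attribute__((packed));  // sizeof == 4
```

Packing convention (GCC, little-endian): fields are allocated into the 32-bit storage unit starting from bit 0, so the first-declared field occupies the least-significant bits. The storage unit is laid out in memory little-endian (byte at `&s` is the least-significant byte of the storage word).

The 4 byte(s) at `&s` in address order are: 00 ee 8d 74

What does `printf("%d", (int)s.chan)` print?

[0]=0x00 [1]=0xee [2]=0x8d [3]=0x74 (little-endian) → word 0x748dee00
bank [0+:7] = (word>>0) & 0x7f = 0
addr_hi [7+:4] = (word>>7) & 0xf = 12
chan [11+:15] = (word>>11) & 0x7fff = 4541  ←
err [26+:6] = (word>>26) & 0x3f = 29
chan signed 15b, MSB=0: value = 4541

4541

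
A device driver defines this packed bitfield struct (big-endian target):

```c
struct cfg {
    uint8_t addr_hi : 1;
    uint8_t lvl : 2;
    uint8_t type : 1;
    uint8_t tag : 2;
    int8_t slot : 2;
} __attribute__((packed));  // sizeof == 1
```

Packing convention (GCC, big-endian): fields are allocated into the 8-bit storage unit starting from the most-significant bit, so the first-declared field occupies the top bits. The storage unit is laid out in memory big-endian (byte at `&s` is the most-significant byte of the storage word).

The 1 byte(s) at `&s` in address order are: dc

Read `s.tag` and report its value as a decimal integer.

[0]=0xdc (big-endian) → word 0xdc
addr_hi:1 @ bit 7 → (0xdc>>7)&0x1 = 0x1
lvl:2 @ bit 5 → (0xdc>>5)&0x3 = 0x2
type:1 @ bit 4 → (0xdc>>4)&0x1 = 0x1
tag:2 @ bit 2 → (0xdc>>2)&0x3 = 0x3  ←
slot:2 @ bit 0 → (0xdc>>0)&0x3 = 0x0

3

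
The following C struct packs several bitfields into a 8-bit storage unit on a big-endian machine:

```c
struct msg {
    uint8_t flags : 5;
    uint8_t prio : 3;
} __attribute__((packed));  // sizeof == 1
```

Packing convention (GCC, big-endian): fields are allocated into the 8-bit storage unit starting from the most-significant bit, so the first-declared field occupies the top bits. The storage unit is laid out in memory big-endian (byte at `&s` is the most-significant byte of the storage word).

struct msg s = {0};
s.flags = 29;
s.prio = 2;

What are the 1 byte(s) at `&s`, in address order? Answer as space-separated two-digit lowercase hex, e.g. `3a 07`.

flags (5b) val=29 bits=0x1d at bit 3: 0xe8
prio (3b) val=2 bits=0x2 at bit 0: 0xea
word = 0xea → big-endian bytes:
  [0]=0xea

ea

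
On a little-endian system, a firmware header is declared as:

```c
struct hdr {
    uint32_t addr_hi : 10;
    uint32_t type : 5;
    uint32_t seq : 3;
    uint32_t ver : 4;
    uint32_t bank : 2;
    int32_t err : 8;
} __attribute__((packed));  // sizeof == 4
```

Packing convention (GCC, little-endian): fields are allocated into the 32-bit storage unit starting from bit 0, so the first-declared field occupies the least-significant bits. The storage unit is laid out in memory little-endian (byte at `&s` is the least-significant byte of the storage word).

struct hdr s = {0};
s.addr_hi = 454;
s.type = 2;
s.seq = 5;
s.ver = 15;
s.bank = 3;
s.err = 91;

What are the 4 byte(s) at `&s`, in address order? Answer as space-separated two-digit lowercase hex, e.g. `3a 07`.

c6 89 fe 5b

[0+:10] addr_hi=454 & 0x3ff = 0x1c6; word=0x000001c6
[10+:5] type=2 & 0x1f = 0x2; word=0x000009c6
[15+:3] seq=5 & 0x7 = 0x5; word=0x000289c6
[18+:4] ver=15 & 0xf = 0xf; word=0x003e89c6
[22+:2] bank=3 & 0x3 = 0x3; word=0x00fe89c6
[24+:8] err=91 & 0xff = 0x5b; word=0x5bfe89c6
word = 0x5bfe89c6 → little-endian bytes:
  [0]=0xc6  [1]=0x89  [2]=0xfe  [3]=0x5b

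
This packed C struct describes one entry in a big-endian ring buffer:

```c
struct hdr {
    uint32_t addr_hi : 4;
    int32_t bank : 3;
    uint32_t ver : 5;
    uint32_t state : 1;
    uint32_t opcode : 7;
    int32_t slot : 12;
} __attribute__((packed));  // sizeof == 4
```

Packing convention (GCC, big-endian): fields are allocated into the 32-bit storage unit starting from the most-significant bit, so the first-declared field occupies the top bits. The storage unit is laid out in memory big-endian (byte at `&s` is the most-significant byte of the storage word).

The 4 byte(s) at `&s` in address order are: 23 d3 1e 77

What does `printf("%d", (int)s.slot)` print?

[0]=0x23 [1]=0xd3 [2]=0x1e [3]=0x77 (big-endian) → word 0x23d31e77
addr_hi:4 @ bit 28 → (0x23d31e77>>28)&0xf = 0x2
bank:3 @ bit 25 → (0x23d31e77>>25)&0x7 = 0x1
ver:5 @ bit 20 → (0x23d31e77>>20)&0x1f = 0x1d
state:1 @ bit 19 → (0x23d31e77>>19)&0x1 = 0x0
opcode:7 @ bit 12 → (0x23d31e77>>12)&0x7f = 0x31
slot:12 @ bit 0 → (0x23d31e77>>0)&0xfff = 0xe77  ←
slot signed 12b, MSB=1: 3703 - 4096 = -393

-393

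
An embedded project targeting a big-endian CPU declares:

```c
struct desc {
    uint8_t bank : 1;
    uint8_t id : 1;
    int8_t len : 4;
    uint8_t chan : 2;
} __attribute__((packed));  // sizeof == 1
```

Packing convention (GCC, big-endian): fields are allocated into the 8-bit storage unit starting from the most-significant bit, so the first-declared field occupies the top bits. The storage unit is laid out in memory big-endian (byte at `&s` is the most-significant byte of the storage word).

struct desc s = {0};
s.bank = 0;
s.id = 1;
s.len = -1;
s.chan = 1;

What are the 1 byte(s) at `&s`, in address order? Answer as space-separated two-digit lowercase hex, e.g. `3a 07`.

7d

bank (1b) val=0 bits=0x0 at bit 7: 0x00
id (1b) val=1 bits=0x1 at bit 6: 0x40
len (4b) val=-1 bits=0xf at bit 2: 0x7c
chan (2b) val=1 bits=0x1 at bit 0: 0x7d
word = 0x7d → big-endian bytes:
  [0]=0x7d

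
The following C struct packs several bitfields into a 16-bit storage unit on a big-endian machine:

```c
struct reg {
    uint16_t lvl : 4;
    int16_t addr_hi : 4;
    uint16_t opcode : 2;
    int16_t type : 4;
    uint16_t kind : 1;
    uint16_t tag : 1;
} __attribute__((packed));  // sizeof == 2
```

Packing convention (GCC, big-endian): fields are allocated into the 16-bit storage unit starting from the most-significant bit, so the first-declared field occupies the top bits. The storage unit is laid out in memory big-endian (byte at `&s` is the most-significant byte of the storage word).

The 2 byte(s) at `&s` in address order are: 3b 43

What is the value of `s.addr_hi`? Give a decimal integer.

[0]=0x3b [1]=0x43 (big-endian) → word 0x3b43
lvl [12+:4] = (word>>12) & 0xf = 3
addr_hi [8+:4] = (word>>8) & 0xf = 11  ←
opcode [6+:2] = (word>>6) & 0x3 = 1
type [2+:4] = (word>>2) & 0xf = 0
kind [1+:1] = (word>>1) & 0x1 = 1
tag [0+:1] = (word>>0) & 0x1 = 1
addr_hi signed 4b, MSB=1: 11 - 16 = -5

-5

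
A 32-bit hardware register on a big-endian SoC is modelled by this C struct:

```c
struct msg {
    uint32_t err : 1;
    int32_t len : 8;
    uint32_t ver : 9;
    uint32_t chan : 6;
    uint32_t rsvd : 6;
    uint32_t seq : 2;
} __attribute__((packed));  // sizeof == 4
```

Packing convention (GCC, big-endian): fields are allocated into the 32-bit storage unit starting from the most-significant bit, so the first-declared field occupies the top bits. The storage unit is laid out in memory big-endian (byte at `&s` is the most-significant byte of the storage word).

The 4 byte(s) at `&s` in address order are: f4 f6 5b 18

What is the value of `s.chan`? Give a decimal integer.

[0]=0xf4 [1]=0xf6 [2]=0x5b [3]=0x18 (big-endian) → word 0xf4f65b18
err:1 @ bit 31 → (0xf4f65b18>>31)&0x1 = 0x1
len:8 @ bit 23 → (0xf4f65b18>>23)&0xff = 0xe9
ver:9 @ bit 14 → (0xf4f65b18>>14)&0x1ff = 0x1d9
chan:6 @ bit 8 → (0xf4f65b18>>8)&0x3f = 0x1b  ←
rsvd:6 @ bit 2 → (0xf4f65b18>>2)&0x3f = 0x6
seq:2 @ bit 0 → (0xf4f65b18>>0)&0x3 = 0x0

27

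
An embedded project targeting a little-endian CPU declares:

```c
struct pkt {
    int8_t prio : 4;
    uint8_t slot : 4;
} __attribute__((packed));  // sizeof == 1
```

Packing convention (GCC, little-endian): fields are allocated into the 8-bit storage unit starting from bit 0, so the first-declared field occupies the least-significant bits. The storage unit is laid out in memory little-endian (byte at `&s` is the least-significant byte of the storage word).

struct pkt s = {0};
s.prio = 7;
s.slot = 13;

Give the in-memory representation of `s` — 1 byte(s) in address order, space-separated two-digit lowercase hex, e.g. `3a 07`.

d7

[0+:4] prio=7 & 0xf = 0x7; word=0x07
[4+:4] slot=13 & 0xf = 0xd; word=0xd7
word = 0xd7 → little-endian bytes:
  [0]=0xd7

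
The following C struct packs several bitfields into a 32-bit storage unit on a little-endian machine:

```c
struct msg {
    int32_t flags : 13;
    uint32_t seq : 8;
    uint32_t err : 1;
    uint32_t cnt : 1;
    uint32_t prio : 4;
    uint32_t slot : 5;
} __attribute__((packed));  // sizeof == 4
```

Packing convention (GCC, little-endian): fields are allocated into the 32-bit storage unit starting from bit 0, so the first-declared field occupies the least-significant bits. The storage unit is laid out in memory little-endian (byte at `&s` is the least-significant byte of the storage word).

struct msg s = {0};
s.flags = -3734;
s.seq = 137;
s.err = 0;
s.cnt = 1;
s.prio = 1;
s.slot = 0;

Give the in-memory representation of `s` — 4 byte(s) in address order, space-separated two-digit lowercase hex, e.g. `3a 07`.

flags:13 = -3734 → 0x116a << 0 → word 0x0000116a
seq:8 = 137 → 0x89 << 13 → word 0x0011316a
err:1 = 0 → 0x0 << 21 → word 0x0011316a
cnt:1 = 1 → 0x1 << 22 → word 0x0051316a
prio:4 = 1 → 0x1 << 23 → word 0x00d1316a
slot:5 = 0 → 0x0 << 27 → word 0x00d1316a
word = 0x00d1316a → little-endian bytes:
  [0]=0x6a  [1]=0x31  [2]=0xd1  [3]=0x00

6a 31 d1 00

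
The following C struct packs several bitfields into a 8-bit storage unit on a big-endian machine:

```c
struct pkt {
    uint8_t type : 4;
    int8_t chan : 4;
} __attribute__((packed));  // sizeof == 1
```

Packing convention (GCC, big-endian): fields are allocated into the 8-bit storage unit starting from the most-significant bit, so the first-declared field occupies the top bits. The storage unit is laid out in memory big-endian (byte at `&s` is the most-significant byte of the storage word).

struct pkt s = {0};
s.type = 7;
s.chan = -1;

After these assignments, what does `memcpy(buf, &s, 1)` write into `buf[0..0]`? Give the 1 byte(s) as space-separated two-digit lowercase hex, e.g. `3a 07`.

type:4 = 7 → 0x7 << 4 → word 0x70
chan:4 = -1 → 0xf << 0 → word 0x7f
word = 0x7f → big-endian bytes:
  [0]=0x7f

7f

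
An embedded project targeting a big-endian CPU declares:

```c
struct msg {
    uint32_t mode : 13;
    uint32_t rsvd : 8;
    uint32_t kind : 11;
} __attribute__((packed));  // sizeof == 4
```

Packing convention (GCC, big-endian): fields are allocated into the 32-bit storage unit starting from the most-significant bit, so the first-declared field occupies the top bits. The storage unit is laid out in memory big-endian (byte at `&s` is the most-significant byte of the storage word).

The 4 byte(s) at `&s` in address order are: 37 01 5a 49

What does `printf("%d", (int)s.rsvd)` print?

[0]=0x37 [1]=0x01 [2]=0x5a [3]=0x49 (big-endian) → word 0x37015a49
mode [19+:13] = (word>>19) & 0x1fff = 1760
rsvd [11+:8] = (word>>11) & 0xff = 43  ←
kind [0+:11] = (word>>0) & 0x7ff = 585

43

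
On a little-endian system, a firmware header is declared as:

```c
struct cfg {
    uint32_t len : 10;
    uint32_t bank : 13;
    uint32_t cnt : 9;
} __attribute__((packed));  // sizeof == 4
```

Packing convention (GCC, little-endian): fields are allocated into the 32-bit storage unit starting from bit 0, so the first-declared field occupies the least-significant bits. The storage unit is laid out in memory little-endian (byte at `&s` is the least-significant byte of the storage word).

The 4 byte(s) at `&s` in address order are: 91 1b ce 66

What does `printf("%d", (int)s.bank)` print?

[0]=0x91 [1]=0x1b [2]=0xce [3]=0x66 (little-endian) → word 0x66ce1b91
len:10 @ bit 0 → (0x66ce1b91>>0)&0x3ff = 0x391
bank:13 @ bit 10 → (0x66ce1b91>>10)&0x1fff = 0x1386  ←
cnt:9 @ bit 23 → (0x66ce1b91>>23)&0x1ff = 0xcd

4998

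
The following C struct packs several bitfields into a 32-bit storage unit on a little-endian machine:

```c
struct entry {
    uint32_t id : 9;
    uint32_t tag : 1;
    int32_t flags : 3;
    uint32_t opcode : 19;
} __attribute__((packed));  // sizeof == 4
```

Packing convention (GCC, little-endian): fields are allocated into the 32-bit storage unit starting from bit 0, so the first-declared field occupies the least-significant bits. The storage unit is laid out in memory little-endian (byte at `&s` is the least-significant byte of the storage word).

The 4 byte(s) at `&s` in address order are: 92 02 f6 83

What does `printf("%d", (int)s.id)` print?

[0]=0x92 [1]=0x02 [2]=0xf6 [3]=0x83 (little-endian) → word 0x83f60292
id:9 @ bit 0 → (0x83f60292>>0)&0x1ff = 0x92  ←
tag:1 @ bit 9 → (0x83f60292>>9)&0x1 = 0x1
flags:3 @ bit 10 → (0x83f60292>>10)&0x7 = 0x0
opcode:19 @ bit 13 → (0x83f60292>>13)&0x7ffff = 0x41fb0

146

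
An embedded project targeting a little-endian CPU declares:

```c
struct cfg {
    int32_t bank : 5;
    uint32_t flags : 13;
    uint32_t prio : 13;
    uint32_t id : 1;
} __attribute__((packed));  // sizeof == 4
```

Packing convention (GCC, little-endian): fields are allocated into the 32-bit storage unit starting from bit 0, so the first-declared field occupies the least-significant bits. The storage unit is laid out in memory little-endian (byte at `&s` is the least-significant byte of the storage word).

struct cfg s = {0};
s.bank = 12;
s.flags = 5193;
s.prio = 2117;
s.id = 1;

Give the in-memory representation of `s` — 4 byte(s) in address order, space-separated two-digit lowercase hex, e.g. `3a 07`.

2c 89 16 a1

bank:5 = 12 → 0xc << 0 → word 0x0000000c
flags:13 = 5193 → 0x1449 << 5 → word 0x0002892c
prio:13 = 2117 → 0x845 << 18 → word 0x2116892c
id:1 = 1 → 0x1 << 31 → word 0xa116892c
word = 0xa116892c → little-endian bytes:
  [0]=0x2c  [1]=0x89  [2]=0x16  [3]=0xa1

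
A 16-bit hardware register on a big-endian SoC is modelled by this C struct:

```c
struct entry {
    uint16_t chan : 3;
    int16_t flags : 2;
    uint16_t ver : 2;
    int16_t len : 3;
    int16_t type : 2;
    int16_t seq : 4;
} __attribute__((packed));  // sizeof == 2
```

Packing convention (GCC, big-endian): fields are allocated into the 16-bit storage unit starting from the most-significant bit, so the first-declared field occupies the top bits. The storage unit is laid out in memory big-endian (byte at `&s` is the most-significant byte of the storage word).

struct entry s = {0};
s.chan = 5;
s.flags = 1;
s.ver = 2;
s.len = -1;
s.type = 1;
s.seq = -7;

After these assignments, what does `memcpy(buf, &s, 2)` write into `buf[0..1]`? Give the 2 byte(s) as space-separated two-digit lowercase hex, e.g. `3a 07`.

chan (3b) val=5 bits=0x5 at bit 13: 0xa000
flags (2b) val=1 bits=0x1 at bit 11: 0xa800
ver (2b) val=2 bits=0x2 at bit 9: 0xac00
len (3b) val=-1 bits=0x7 at bit 6: 0xadc0
type (2b) val=1 bits=0x1 at bit 4: 0xadd0
seq (4b) val=-7 bits=0x9 at bit 0: 0xadd9
word = 0xadd9 → big-endian bytes:
  [0]=0xad  [1]=0xd9

ad d9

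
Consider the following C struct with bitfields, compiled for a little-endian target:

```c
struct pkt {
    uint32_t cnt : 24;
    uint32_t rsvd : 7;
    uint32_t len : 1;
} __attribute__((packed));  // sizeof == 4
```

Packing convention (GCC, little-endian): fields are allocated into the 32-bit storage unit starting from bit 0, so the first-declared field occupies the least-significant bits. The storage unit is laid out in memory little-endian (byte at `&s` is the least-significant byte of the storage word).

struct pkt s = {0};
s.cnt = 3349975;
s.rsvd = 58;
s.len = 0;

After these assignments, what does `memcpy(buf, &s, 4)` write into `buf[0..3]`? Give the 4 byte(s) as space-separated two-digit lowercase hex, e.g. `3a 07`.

d7 1d 33 3a

cnt (24b) val=3349975 bits=0x331dd7 at bit 0: 0x00331dd7
rsvd (7b) val=58 bits=0x3a at bit 24: 0x3a331dd7
len (1b) val=0 bits=0x0 at bit 31: 0x3a331dd7
word = 0x3a331dd7 → little-endian bytes:
  [0]=0xd7  [1]=0x1d  [2]=0x33  [3]=0x3a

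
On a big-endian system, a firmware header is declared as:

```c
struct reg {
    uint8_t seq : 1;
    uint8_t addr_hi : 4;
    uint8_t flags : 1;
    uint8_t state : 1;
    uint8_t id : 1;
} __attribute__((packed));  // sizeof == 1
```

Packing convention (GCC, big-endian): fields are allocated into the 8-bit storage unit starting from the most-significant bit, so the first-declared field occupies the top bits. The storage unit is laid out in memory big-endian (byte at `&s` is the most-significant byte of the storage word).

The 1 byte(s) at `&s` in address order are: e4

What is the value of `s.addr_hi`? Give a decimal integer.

12

[0]=0xe4 (big-endian) → word 0xe4
seq [7+:1] = (word>>7) & 0x1 = 1
addr_hi [3+:4] = (word>>3) & 0xf = 12  ←
flags [2+:1] = (word>>2) & 0x1 = 1
state [1+:1] = (word>>1) & 0x1 = 0
id [0+:1] = (word>>0) & 0x1 = 0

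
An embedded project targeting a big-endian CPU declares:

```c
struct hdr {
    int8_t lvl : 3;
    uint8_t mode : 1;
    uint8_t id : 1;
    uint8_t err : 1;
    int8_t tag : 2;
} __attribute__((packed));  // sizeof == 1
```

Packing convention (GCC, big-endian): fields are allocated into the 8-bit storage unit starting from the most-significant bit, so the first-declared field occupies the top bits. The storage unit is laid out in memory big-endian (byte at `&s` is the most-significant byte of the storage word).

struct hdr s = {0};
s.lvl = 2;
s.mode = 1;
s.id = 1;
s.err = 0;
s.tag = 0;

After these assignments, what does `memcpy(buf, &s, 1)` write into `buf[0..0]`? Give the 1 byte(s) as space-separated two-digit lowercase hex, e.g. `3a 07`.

lvl:3 = 2 → 0x2 << 5 → word 0x40
mode:1 = 1 → 0x1 << 4 → word 0x50
id:1 = 1 → 0x1 << 3 → word 0x58
err:1 = 0 → 0x0 << 2 → word 0x58
tag:2 = 0 → 0x0 << 0 → word 0x58
word = 0x58 → big-endian bytes:
  [0]=0x58

58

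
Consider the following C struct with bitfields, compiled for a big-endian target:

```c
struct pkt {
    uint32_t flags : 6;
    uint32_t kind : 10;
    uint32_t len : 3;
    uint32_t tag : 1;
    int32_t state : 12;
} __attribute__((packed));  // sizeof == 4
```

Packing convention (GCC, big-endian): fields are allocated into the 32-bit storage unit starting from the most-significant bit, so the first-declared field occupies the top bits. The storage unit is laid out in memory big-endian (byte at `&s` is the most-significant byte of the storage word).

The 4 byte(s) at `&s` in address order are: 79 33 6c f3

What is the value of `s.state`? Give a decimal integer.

[0]=0x79 [1]=0x33 [2]=0x6c [3]=0xf3 (big-endian) → word 0x79336cf3
flags [26+:6] = (word>>26) & 0x3f = 30
kind [16+:10] = (word>>16) & 0x3ff = 307
len [13+:3] = (word>>13) & 0x7 = 3
tag [12+:1] = (word>>12) & 0x1 = 0
state [0+:12] = (word>>0) & 0xfff = 3315  ←
state signed 12b, MSB=1: 3315 - 4096 = -781

-781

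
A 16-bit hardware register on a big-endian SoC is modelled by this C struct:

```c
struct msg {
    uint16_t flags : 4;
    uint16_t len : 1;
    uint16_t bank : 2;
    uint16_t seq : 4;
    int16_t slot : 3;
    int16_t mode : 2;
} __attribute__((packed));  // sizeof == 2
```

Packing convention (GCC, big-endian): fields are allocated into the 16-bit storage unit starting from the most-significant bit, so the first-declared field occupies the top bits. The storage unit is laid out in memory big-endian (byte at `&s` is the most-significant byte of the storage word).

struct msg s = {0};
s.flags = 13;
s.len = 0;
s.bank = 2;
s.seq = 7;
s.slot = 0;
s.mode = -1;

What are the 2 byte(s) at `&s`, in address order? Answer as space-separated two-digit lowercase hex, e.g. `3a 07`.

d4 e3

[12+:4] flags=13 & 0xf = 0xd; word=0xd000
[11+:1] len=0 & 0x1 = 0x0; word=0xd000
[9+:2] bank=2 & 0x3 = 0x2; word=0xd400
[5+:4] seq=7 & 0xf = 0x7; word=0xd4e0
[2+:3] slot=0 & 0x7 = 0x0; word=0xd4e0
[0+:2] mode=-1 & 0x3 = 0x3; word=0xd4e3
word = 0xd4e3 → big-endian bytes:
  [0]=0xd4  [1]=0xe3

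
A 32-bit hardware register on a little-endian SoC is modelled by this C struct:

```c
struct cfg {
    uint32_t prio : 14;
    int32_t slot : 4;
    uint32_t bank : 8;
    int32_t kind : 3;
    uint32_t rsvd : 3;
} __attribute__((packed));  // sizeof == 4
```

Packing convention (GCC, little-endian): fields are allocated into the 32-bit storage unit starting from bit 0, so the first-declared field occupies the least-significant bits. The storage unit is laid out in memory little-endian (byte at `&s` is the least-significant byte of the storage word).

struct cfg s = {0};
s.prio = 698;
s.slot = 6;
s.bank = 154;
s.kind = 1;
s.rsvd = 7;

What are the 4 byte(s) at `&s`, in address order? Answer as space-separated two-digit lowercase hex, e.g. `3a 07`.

ba 82 69 e6

prio (14b) val=698 bits=0x2ba at bit 0: 0x000002ba
slot (4b) val=6 bits=0x6 at bit 14: 0x000182ba
bank (8b) val=154 bits=0x9a at bit 18: 0x026982ba
kind (3b) val=1 bits=0x1 at bit 26: 0x066982ba
rsvd (3b) val=7 bits=0x7 at bit 29: 0xe66982ba
word = 0xe66982ba → little-endian bytes:
  [0]=0xba  [1]=0x82  [2]=0x69  [3]=0xe6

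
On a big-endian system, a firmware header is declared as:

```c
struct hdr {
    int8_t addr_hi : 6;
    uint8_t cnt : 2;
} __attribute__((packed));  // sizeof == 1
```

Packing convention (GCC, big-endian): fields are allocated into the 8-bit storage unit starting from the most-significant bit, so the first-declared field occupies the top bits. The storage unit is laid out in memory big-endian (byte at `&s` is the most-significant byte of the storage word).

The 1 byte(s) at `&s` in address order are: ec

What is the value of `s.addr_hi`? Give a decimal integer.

[0]=0xec (big-endian) → word 0xec
addr_hi [2+:6] = (word>>2) & 0x3f = 59  ←
cnt [0+:2] = (word>>0) & 0x3 = 0
addr_hi signed 6b, MSB=1: 59 - 64 = -5

-5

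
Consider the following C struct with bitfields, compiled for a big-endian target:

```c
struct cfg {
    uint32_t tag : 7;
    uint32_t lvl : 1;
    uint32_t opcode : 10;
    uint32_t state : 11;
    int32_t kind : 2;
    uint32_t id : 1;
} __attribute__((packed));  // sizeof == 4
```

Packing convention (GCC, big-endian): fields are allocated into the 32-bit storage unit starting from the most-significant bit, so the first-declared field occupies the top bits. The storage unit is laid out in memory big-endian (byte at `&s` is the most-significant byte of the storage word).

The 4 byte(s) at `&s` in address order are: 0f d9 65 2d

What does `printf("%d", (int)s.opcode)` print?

869

[0]=0x0f [1]=0xd9 [2]=0x65 [3]=0x2d (big-endian) → word 0x0fd9652d
tag:7 @ bit 25 → (0x0fd9652d>>25)&0x7f = 0x7
lvl:1 @ bit 24 → (0x0fd9652d>>24)&0x1 = 0x1
opcode:10 @ bit 14 → (0x0fd9652d>>14)&0x3ff = 0x365  ←
state:11 @ bit 3 → (0x0fd9652d>>3)&0x7ff = 0x4a5
kind:2 @ bit 1 → (0x0fd9652d>>1)&0x3 = 0x2
id:1 @ bit 0 → (0x0fd9652d>>0)&0x1 = 0x1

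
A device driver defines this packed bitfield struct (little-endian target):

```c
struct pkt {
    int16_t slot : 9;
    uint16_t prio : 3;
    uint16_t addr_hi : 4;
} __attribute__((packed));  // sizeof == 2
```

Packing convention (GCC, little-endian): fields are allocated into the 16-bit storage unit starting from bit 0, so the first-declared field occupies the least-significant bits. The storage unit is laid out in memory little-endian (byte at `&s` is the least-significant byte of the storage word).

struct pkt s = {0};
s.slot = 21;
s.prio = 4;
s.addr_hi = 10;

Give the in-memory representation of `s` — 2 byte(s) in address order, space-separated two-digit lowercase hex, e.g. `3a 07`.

15 a8

slot (9b) val=21 bits=0x15 at bit 0: 0x0015
prio (3b) val=4 bits=0x4 at bit 9: 0x0815
addr_hi (4b) val=10 bits=0xa at bit 12: 0xa815
word = 0xa815 → little-endian bytes:
  [0]=0x15  [1]=0xa8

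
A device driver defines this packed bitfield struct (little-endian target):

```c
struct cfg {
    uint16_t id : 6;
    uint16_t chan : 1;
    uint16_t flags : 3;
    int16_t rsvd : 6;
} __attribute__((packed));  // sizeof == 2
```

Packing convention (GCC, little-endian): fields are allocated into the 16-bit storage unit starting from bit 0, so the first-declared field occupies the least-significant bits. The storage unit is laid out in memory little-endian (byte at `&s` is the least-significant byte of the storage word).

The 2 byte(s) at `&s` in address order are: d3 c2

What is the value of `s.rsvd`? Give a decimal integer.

-16

[0]=0xd3 [1]=0xc2 (little-endian) → word 0xc2d3
id:6 @ bit 0 → (0xc2d3>>0)&0x3f = 0x13
chan:1 @ bit 6 → (0xc2d3>>6)&0x1 = 0x1
flags:3 @ bit 7 → (0xc2d3>>7)&0x7 = 0x5
rsvd:6 @ bit 10 → (0xc2d3>>10)&0x3f = 0x30  ←
rsvd signed 6b, MSB=1: 48 - 64 = -16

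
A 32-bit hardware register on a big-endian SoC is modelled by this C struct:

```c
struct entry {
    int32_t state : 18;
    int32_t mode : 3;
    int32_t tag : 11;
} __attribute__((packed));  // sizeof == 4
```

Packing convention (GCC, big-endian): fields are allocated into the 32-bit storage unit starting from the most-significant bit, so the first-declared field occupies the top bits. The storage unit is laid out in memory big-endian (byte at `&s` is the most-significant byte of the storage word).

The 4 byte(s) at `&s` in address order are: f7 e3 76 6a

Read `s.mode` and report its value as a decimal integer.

-2

[0]=0xf7 [1]=0xe3 [2]=0x76 [3]=0x6a (big-endian) → word 0xf7e3766a
state:18 @ bit 14 → (0xf7e3766a>>14)&0x3ffff = 0x3df8d
mode:3 @ bit 11 → (0xf7e3766a>>11)&0x7 = 0x6  ←
tag:11 @ bit 0 → (0xf7e3766a>>0)&0x7ff = 0x66a
mode signed 3b, MSB=1: 6 - 8 = -2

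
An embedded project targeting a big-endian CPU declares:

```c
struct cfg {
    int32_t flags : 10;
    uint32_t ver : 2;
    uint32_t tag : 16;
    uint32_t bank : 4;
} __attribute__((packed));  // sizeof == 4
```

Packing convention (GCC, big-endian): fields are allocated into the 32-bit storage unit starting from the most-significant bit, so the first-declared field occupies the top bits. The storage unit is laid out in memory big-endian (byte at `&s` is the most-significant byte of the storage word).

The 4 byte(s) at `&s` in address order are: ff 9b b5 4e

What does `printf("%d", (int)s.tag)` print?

[0]=0xff [1]=0x9b [2]=0xb5 [3]=0x4e (big-endian) → word 0xff9bb54e
flags [22+:10] = (word>>22) & 0x3ff = 1022
ver [20+:2] = (word>>20) & 0x3 = 1
tag [4+:16] = (word>>4) & 0xffff = 47956  ←
bank [0+:4] = (word>>0) & 0xf = 14

47956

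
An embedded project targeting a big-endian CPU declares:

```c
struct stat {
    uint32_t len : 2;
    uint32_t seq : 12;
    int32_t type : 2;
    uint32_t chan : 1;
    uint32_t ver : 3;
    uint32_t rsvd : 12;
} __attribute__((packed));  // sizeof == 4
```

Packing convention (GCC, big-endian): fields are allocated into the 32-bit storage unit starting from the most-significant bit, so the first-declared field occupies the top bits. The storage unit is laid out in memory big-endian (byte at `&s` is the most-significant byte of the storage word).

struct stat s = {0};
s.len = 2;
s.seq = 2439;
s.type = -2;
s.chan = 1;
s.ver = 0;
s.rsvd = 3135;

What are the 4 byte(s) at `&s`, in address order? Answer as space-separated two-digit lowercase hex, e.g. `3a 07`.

a6 1e 8c 3f

len:2 = 2 → 0x2 << 30 → word 0x80000000
seq:12 = 2439 → 0x987 << 18 → word 0xa61c0000
type:2 = -2 → 0x2 << 16 → word 0xa61e0000
chan:1 = 1 → 0x1 << 15 → word 0xa61e8000
ver:3 = 0 → 0x0 << 12 → word 0xa61e8000
rsvd:12 = 3135 → 0xc3f << 0 → word 0xa61e8c3f
word = 0xa61e8c3f → big-endian bytes:
  [0]=0xa6  [1]=0x1e  [2]=0x8c  [3]=0x3f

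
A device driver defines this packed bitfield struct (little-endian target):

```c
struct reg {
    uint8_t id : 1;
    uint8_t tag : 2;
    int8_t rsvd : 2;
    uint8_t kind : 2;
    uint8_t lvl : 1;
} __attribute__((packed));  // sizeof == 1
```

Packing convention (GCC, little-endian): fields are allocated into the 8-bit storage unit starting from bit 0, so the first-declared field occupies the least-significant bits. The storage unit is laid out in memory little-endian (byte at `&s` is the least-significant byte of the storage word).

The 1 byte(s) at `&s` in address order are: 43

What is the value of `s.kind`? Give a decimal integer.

[0]=0x43 (little-endian) → word 0x43
id [0+:1] = (word>>0) & 0x1 = 1
tag [1+:2] = (word>>1) & 0x3 = 1
rsvd [3+:2] = (word>>3) & 0x3 = 0
kind [5+:2] = (word>>5) & 0x3 = 2  ←
lvl [7+:1] = (word>>7) & 0x1 = 0

2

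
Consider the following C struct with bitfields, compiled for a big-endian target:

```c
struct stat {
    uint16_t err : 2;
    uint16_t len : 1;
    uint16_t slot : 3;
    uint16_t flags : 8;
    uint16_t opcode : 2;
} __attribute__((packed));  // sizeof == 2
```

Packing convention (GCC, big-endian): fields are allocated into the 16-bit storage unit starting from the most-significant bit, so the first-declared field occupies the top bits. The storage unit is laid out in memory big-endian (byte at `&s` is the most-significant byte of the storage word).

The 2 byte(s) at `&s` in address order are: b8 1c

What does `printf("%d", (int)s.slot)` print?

[0]=0xb8 [1]=0x1c (big-endian) → word 0xb81c
err:2 @ bit 14 → (0xb81c>>14)&0x3 = 0x2
len:1 @ bit 13 → (0xb81c>>13)&0x1 = 0x1
slot:3 @ bit 10 → (0xb81c>>10)&0x7 = 0x6  ←
flags:8 @ bit 2 → (0xb81c>>2)&0xff = 0x7
opcode:2 @ bit 0 → (0xb81c>>0)&0x3 = 0x0

6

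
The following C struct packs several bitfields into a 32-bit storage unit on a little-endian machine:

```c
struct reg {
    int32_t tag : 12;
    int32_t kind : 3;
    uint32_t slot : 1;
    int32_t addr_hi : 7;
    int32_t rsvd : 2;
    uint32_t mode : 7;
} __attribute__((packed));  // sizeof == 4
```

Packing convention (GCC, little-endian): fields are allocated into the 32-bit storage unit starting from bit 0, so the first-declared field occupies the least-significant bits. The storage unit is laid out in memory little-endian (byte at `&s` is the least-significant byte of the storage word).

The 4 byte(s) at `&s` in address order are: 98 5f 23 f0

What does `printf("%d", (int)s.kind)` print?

-3

[0]=0x98 [1]=0x5f [2]=0x23 [3]=0xf0 (little-endian) → word 0xf0235f98
tag:12 @ bit 0 → (0xf0235f98>>0)&0xfff = 0xf98
kind:3 @ bit 12 → (0xf0235f98>>12)&0x7 = 0x5  ←
slot:1 @ bit 15 → (0xf0235f98>>15)&0x1 = 0x0
addr_hi:7 @ bit 16 → (0xf0235f98>>16)&0x7f = 0x23
rsvd:2 @ bit 23 → (0xf0235f98>>23)&0x3 = 0x0
mode:7 @ bit 25 → (0xf0235f98>>25)&0x7f = 0x78
kind signed 3b, MSB=1: 5 - 8 = -3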